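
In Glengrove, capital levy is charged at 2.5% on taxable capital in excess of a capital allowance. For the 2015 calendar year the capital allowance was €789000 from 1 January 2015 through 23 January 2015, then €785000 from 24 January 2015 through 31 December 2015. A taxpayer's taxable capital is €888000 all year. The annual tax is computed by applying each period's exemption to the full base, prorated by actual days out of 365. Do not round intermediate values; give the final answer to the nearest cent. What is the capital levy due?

€2568.70

1 January – 23 January 2015: 23 days, exemption €789000 → (€888000 − €789000) × 2.5% × 23/365 = €155.9589
24 January – 31 December 2015: 342 days, exemption €785000 → (€888000 − €785000) × 2.5% × 342/365 = €2412.7397
Total = €2568.6986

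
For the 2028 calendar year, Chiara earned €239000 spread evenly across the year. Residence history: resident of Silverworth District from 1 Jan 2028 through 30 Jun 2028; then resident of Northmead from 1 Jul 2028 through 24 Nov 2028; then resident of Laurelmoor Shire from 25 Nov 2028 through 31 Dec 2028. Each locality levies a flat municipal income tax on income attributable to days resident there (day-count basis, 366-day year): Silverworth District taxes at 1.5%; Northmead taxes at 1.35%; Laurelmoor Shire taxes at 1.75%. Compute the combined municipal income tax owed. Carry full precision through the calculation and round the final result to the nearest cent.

Silverworth District, 1 Jan – 30 Jun 2028: 182 days → €239000 × 1.5% × 182/366 = €1782.7049
Northmead, 1 Jul – 24 Nov 2028: 147 days → €239000 × 1.35% × 147/366 = €1295.8893
Laurelmoor Shire, 25 Nov – 31 Dec 2028: 37 days → €239000 × 1.75% × 37/366 = €422.8210
Total = €3501.4153

€3501.42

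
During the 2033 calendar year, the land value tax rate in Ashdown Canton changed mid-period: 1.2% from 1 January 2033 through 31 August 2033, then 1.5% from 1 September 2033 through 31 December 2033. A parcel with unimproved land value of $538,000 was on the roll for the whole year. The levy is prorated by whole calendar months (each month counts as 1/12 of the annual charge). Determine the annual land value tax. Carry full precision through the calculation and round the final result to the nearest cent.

1 January – 31 August 2033: 8 months at 1.2% → $538,000 × 1.2% × 8/12 = $4,304.0000
1 September – 31 December 2033: 4 months at 1.5% → $538,000 × 1.5% × 4/12 = $2,690.0000
Total = $6,994.0000

$6,994.00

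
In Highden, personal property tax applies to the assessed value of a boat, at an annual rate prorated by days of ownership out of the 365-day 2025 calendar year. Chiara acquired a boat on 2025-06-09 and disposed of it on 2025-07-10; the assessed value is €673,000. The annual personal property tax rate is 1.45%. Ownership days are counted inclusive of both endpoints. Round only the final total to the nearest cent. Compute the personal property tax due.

Days held (2025-06-09 to 2025-07-10): 32 out of 365
Tax = €673,000 × 1.45% × 32/365 = €855.5397

€855.54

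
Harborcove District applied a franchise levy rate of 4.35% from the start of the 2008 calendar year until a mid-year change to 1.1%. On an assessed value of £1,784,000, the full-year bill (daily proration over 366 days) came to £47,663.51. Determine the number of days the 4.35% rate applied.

Let d = days at the first rate; then 366 − d days at the second rate.
£1,784,000 × [4.35%·d + 1.1%·(366−d)] / 366 = £47,663.51
Solving gives d = 177, so the new rate took effect on June 26, 2008.

177 days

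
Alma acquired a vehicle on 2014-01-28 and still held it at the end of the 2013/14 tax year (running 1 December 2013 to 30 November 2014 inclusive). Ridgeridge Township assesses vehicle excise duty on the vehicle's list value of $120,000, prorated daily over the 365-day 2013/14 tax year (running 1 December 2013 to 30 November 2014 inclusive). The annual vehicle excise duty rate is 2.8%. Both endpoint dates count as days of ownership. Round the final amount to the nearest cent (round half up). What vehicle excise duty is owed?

Days held (2014-01-28 to 2014-11-30): 307 out of 365
Tax = $120,000 × 2.8% × 307/365 = $2,826.0822

$2,826.08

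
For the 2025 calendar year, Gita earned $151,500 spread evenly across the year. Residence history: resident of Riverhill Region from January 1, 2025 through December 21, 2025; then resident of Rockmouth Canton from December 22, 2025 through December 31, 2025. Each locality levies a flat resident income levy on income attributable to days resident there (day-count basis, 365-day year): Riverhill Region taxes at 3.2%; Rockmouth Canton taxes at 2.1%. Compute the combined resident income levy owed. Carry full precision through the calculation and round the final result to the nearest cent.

$4,802.34

Riverhill Region, January 1 – December 21, 2025: 355 days → $151,500 × 3.2% × 355/365 = $4,715.1781
Rockmouth Canton, December 22 – December 31, 2025: 10 days → $151,500 × 2.1% × 10/365 = $87.1644
Total = $4,802.3425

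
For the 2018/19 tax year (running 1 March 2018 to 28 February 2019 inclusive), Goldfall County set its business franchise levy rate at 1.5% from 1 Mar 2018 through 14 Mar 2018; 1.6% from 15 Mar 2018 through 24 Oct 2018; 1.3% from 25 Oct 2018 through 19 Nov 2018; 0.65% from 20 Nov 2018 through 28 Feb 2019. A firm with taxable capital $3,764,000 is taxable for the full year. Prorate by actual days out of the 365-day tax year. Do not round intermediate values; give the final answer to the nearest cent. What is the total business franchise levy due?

$49,380.59

1 Mar – 14 Mar 2018: 14 days at 1.5% → $3,764,000 × 1.5% × 14/365 = $2,165.5890
15 Mar – 24 Oct 2018: 224 days at 1.6% → $3,764,000 × 1.6% × 224/365 = $36,959.3863
25 Oct – 19 Nov 2018: 26 days at 1.3% → $3,764,000 × 1.3% × 26/365 = $3,485.5671
20 Nov 2018 – 28 Feb 2019: 101 days at 0.65% → $3,764,000 × 0.65% × 101/365 = $6,770.0438
Total = $49,380.5863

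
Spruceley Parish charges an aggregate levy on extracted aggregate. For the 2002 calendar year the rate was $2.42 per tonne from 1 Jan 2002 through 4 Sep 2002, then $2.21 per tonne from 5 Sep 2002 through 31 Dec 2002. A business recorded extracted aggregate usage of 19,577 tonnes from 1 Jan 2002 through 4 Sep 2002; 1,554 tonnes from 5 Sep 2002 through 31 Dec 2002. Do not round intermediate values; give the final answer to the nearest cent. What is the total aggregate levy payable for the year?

$50,810.68

1 Jan – 4 Sep 2002: 19,577 tonnes at $2.42/tonne → $47,376.34
5 Sep – 31 Dec 2002: 1,554 tonnes at $2.21/tonne → $3,434.34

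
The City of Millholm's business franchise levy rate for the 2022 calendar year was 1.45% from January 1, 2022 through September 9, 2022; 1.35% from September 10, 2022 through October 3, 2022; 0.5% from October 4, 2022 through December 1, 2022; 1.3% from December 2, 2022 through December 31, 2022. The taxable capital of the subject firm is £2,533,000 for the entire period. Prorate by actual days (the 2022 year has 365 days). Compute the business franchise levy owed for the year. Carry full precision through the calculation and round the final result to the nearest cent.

£32,359.94

January 1 – September 9, 2022: 252 days at 1.45% → £2,533,000 × 1.45% × 252/365 = £25,357.7589
September 10 – October 3, 2022: 24 days at 1.35% → £2,533,000 × 1.35% × 24/365 = £2,248.4712
October 4 – December 1, 2022: 59 days at 0.5% → £2,533,000 × 0.5% × 59/365 = £2,047.2192
December 2 – December 31, 2022: 30 days at 1.3% → £2,533,000 × 1.3% × 30/365 = £2,706.4932
Total = £32,359.9425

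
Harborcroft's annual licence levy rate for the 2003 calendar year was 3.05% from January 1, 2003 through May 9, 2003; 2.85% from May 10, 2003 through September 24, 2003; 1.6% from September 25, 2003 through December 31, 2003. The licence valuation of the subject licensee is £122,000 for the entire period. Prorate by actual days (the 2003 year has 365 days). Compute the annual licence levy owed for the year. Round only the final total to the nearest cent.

£3,153.78

January 1 – May 9, 2003: 129 days at 3.05% → £122,000 × 3.05% × 129/365 = £1,315.0932
May 10 – September 24, 2003: 138 days at 2.85% → £122,000 × 2.85% × 138/365 = £1,314.5918
September 25 – December 31, 2003: 98 days at 1.6% → £122,000 × 1.6% × 98/365 = £524.0986
Total = £3,153.7836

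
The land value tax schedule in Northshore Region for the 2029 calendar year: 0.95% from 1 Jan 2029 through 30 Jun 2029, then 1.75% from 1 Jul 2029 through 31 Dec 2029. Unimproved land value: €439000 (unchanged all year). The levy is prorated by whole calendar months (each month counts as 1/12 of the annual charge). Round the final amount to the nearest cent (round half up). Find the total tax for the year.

1 Jan – 30 Jun 2029: 6 months at 0.95% → €439000 × 0.95% × 6/12 = €2085.2500
1 Jul – 31 Dec 2029: 6 months at 1.75% → €439000 × 1.75% × 6/12 = €3841.2500
Total = €5926.5000

€5926.50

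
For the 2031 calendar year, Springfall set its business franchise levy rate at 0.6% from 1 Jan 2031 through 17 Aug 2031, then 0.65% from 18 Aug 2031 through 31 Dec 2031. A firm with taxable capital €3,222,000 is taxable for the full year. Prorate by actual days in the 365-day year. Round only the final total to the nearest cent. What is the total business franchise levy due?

€19,932.26

1 Jan – 17 Aug 2031: 229 days at 0.6% → €3,222,000 × 0.6% × 229/365 = €12,128.8438
18 Aug – 31 Dec 2031: 136 days at 0.65% → €3,222,000 × 0.65% × 136/365 = €7,803.4192
Total = €19,932.2630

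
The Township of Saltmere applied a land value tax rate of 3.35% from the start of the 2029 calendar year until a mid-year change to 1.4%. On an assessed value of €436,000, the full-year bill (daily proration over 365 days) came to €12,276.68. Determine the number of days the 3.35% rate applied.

Let d = days at the first rate; then 365 − d days at the second rate.
€436,000 × [3.35%·d + 1.4%·(365−d)] / 365 = €12,276.68
Solving gives d = 265, so the new rate took effect on September 23, 2029.

265 days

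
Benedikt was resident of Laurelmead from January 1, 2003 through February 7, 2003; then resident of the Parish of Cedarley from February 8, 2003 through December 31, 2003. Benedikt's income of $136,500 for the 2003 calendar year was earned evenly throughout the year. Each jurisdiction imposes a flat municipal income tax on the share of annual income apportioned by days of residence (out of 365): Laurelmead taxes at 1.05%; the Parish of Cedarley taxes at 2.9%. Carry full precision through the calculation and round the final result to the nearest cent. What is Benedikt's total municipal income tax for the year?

Laurelmead, January 1 – February 7, 2003: 38 days → $136,500 × 1.05% × 38/365 = $149.2151
The Parish of Cedarley, February 8 – December 31, 2003: 327 days → $136,500 × 2.9% × 327/365 = $3,546.3822
Total = $3,695.5973

$3,695.60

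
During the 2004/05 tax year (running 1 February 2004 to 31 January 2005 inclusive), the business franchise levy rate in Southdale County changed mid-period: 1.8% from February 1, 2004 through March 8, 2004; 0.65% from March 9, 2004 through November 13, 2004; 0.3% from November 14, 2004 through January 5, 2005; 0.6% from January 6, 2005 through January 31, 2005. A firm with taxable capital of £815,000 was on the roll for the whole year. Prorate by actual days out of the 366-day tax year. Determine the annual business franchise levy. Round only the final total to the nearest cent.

February 1 – March 8, 2004: 37 days at 1.8% → £815,000 × 1.8% × 37/366 = £1,483.0328
March 9 – November 13, 2004: 250 days at 0.65% → £815,000 × 0.65% × 250/366 = £3,618.5109
November 14, 2004 – January 5, 2005: 53 days at 0.3% → £815,000 × 0.3% × 53/366 = £354.0574
January 6 – January 31, 2005: 26 days at 0.6% → £815,000 × 0.6% × 26/366 = £347.3770
Total = £5,802.9781

£5,802.98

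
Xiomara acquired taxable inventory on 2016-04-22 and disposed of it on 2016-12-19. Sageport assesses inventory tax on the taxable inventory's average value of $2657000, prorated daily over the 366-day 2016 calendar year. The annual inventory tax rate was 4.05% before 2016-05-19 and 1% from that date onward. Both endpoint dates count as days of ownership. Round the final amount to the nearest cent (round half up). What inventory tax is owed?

2016-04-22 to 2016-05-18: 27 days at 4.05% → $2657000 × 4.05% × 27/366 = $7938.3320
2016-05-19 to 2016-12-19: 215 days at 1% → $2657000 × 1% × 215/366 = $15608.0601
Total = $23546.3921

$23546.39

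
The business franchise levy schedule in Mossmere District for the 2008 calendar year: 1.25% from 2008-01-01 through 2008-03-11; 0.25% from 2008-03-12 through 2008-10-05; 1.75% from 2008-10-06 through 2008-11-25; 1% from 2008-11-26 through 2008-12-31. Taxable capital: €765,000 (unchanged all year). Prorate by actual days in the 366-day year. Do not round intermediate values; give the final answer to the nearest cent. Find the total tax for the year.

2008-01-01 to 2008-03-11: 71 days at 1.25% → €765,000 × 1.25% × 71/366 = €1,855.0205
2008-03-12 to 2008-10-05: 208 days at 0.25% → €765,000 × 0.25% × 208/366 = €1,086.8852
2008-10-06 to 2008-11-25: 51 days at 1.75% → €765,000 × 1.75% × 51/366 = €1,865.4713
2008-11-26 to 2008-12-31: 36 days at 1% → €765,000 × 1% × 36/366 = €752.4590
Total = €5,559.8361

€5,559.84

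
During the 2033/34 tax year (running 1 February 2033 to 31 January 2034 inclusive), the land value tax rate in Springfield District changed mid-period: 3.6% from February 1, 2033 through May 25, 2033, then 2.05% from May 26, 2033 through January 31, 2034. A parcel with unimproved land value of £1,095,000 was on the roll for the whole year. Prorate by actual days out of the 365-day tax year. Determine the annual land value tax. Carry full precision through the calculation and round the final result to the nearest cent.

February 1 – May 25, 2033: 114 days at 3.6% → £1,095,000 × 3.6% × 114/365 = £12,312.0000
May 26, 2033 – January 31, 2034: 251 days at 2.05% → £1,095,000 × 2.05% × 251/365 = £15,436.5000
Total = £27,748.5000

£27,748.50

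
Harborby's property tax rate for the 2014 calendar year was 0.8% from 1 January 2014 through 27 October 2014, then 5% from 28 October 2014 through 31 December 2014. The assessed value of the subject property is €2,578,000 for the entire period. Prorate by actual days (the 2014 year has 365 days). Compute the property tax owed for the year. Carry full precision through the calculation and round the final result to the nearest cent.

1 January – 27 October 2014: 300 days at 0.8% → €2,578,000 × 0.8% × 300/365 = €16,951.2329
28 October – 31 December 2014: 65 days at 5% → €2,578,000 × 5% × 65/365 = €22,954.7945
Total = €39,906.0274

€39,906.03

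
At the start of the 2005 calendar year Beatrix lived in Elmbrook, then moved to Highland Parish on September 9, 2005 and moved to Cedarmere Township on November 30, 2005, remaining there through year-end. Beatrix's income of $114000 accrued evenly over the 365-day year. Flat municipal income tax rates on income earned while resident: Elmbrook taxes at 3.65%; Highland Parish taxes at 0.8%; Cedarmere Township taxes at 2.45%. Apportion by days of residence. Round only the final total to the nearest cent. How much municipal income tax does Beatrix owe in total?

$3311.15

Elmbrook, January 1 – September 8, 2005: 251 days → $114000 × 3.65% × 251/365 = $2861.4000
Highland Parish, September 9 – November 29, 2005: 82 days → $114000 × 0.8% × 82/365 = $204.8877
Cedarmere Township, November 30 – December 31, 2005: 32 days → $114000 × 2.45% × 32/365 = $244.8658
Total = $3311.1534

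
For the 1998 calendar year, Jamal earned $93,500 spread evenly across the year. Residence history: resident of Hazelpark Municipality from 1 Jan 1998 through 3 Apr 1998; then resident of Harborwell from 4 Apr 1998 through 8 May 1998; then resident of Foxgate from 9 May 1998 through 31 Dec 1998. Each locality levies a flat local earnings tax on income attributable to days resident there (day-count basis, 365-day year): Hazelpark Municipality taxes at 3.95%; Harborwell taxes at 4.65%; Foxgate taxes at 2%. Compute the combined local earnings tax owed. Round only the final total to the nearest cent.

Hazelpark Municipality, 1 Jan – 3 Apr 1998: 93 days → $93,500 × 3.95% × 93/365 = $941.0199
Harborwell, 4 Apr – 8 May 1998: 35 days → $93,500 × 4.65% × 35/365 = $416.9075
Foxgate, 9 May – 31 Dec 1998: 237 days → $93,500 × 2% × 237/365 = $1,214.2192
Total = $2,572.1466

$2,572.15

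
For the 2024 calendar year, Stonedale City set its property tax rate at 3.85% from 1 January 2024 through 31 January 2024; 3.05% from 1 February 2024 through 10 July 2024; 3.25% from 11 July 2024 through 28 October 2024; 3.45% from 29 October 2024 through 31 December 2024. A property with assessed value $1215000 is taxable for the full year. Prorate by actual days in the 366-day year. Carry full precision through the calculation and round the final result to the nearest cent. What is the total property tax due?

1 January – 31 January 2024: 31 days at 3.85% → $1215000 × 3.85% × 31/366 = $3962.0287
1 February – 10 July 2024: 161 days at 3.05% → $1215000 × 3.05% × 161/366 = $16301.2500
11 July – 28 October 2024: 110 days at 3.25% → $1215000 × 3.25% × 110/366 = $11867.8279
29 October – 31 December 2024: 64 days at 3.45% → $1215000 × 3.45% × 64/366 = $7329.8361
Total = $39460.9426

$39460.94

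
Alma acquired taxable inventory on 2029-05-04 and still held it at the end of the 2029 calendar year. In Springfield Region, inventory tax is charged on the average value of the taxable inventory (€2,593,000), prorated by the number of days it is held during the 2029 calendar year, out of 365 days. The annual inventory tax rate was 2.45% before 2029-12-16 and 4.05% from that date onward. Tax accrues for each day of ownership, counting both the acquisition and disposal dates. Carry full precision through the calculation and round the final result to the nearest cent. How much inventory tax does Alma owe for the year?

2029-05-04 to 2029-12-15: 226 days at 2.45% → €2,593,000 × 2.45% × 226/365 = €39,335.4548
2029-12-16 to 2029-12-31: 16 days at 4.05% → €2,593,000 × 4.05% × 16/365 = €4,603.4630
Total = €43,938.9178

€43,938.92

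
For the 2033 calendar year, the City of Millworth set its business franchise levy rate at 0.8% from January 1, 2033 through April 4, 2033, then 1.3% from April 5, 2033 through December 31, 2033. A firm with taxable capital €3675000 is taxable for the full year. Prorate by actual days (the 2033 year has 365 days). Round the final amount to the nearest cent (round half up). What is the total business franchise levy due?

January 1 – April 4, 2033: 94 days at 0.8% → €3675000 × 0.8% × 94/365 = €7571.5068
April 5 – December 31, 2033: 271 days at 1.3% → €3675000 × 1.3% × 271/365 = €35471.3014
Total = €43042.8082

€43042.81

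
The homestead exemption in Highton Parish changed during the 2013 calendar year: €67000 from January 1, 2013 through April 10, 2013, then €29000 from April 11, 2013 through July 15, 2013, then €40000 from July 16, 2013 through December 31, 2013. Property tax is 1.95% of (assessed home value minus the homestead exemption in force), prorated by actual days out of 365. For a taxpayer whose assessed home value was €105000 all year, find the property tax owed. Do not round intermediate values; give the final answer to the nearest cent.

January 1 – April 10, 2013: 100 days, exemption €67000 → (€105000 − €67000) × 1.95% × 100/365 = €203.0137
April 11 – July 15, 2013: 96 days, exemption €29000 → (€105000 − €29000) × 1.95% × 96/365 = €389.7863
July 16 – December 31, 2013: 169 days, exemption €40000 → (€105000 − €40000) × 1.95% × 169/365 = €586.8699
Total = €1179.6699

€1179.67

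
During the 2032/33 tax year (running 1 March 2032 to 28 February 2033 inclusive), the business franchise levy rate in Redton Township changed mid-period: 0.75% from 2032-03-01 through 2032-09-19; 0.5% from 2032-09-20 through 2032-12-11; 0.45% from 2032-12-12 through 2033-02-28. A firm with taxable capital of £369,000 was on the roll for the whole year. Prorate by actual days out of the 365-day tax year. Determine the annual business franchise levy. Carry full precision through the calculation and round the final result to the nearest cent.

£2,318.13

2032-03-01 to 2032-09-19: 203 days at 0.75% → £369,000 × 0.75% × 203/365 = £1,539.1849
2032-09-20 to 2032-12-11: 83 days at 0.5% → £369,000 × 0.5% × 83/365 = £419.5479
2032-12-12 to 2033-02-28: 79 days at 0.45% → £369,000 × 0.45% × 79/365 = £359.3959
Total = £2,318.1288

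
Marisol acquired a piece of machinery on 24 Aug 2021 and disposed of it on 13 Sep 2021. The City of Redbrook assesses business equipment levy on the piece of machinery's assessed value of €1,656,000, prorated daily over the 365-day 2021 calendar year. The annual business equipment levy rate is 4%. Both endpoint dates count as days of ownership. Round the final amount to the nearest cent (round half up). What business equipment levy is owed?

€3,811.07

Days held (24 Aug – 13 Sep 2021): 21 out of 365
Tax = €1,656,000 × 4% × 21/365 = €3,811.0685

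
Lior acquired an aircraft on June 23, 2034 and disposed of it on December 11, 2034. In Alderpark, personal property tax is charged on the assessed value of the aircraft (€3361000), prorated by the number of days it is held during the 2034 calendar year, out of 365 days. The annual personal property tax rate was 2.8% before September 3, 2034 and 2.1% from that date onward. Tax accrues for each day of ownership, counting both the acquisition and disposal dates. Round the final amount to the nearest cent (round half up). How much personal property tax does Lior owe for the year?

June 23 – September 2, 2034: 72 days at 2.8% → €3361000 × 2.8% × 72/365 = €18563.7699
September 3 – December 11, 2034: 100 days at 2.1% → €3361000 × 2.1% × 100/365 = €19337.2603
Total = €37901.0301

€37901.03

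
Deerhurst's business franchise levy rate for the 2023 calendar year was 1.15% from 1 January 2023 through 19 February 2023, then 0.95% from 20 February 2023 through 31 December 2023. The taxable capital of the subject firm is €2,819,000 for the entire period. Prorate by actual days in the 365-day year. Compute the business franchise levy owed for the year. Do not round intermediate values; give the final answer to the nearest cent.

1 January – 19 February 2023: 50 days at 1.15% → €2,819,000 × 1.15% × 50/365 = €4,440.8904
20 February – 31 December 2023: 315 days at 0.95% → €2,819,000 × 0.95% × 315/365 = €23,111.9384
Total = €27,552.8288

€27,552.83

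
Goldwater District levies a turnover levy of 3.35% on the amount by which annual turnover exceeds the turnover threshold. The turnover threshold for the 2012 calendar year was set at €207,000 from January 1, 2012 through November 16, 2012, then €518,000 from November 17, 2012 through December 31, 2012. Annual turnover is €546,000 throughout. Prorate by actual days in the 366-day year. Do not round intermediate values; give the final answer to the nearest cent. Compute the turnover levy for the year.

€10,075.54

January 1 – November 16, 2012: 321 days, exemption €207,000 → (€546,000 − €207,000) × 3.35% × 321/366 = €9,960.2090
November 17 – December 31, 2012: 45 days, exemption €518,000 → (€546,000 − €518,000) × 3.35% × 45/366 = €115.3279
Total = €10,075.5369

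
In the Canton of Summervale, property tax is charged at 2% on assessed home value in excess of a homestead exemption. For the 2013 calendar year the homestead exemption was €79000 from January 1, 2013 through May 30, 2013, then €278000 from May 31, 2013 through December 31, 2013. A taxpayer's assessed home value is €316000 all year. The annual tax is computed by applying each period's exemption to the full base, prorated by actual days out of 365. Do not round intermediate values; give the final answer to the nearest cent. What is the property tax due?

€2395.62

January 1 – May 30, 2013: 150 days, exemption €79000 → (€316000 − €79000) × 2% × 150/365 = €1947.9452
May 31 – December 31, 2013: 215 days, exemption €278000 → (€316000 − €278000) × 2% × 215/365 = €447.6712
Total = €2395.6164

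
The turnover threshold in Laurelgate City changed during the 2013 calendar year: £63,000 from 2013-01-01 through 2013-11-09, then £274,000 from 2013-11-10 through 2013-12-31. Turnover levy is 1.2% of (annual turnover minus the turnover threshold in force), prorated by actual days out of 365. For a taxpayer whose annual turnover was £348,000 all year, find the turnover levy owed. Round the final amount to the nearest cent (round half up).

2013-01-01 to 2013-11-09: 313 days, exemption £63,000 → (£348,000 − £63,000) × 1.2% × 313/365 = £2,932.7671
2013-11-10 to 2013-12-31: 52 days, exemption £274,000 → (£348,000 − £274,000) × 1.2% × 52/365 = £126.5096
Total = £3,059.2767

£3,059.28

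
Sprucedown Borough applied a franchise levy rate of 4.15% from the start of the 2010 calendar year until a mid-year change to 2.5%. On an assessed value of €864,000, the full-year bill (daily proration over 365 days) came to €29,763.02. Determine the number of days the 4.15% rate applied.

209 days

Let d = days at the first rate; then 365 − d days at the second rate.
€864,000 × [4.15%·d + 2.5%·(365−d)] / 365 = €29,763.02
Solving gives d = 209, so the new rate took effect on July 29, 2010.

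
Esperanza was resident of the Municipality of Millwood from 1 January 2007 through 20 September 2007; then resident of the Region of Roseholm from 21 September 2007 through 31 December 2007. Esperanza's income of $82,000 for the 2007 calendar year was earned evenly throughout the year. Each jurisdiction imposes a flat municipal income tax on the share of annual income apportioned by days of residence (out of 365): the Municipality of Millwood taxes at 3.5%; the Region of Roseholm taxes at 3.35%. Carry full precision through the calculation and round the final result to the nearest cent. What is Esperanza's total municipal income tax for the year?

The Municipality of Millwood, 1 January – 20 September 2007: 263 days → $82,000 × 3.5% × 263/365 = $2,067.9726
The Region of Roseholm, 21 September – 31 December 2007: 102 days → $82,000 × 3.35% × 102/365 = $767.6548
Total = $2,835.6274

$2,835.63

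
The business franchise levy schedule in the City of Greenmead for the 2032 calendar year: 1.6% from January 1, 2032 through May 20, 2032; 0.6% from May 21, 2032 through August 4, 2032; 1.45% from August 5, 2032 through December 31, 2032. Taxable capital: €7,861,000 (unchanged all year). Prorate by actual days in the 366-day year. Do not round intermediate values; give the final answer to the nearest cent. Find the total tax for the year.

January 1 – May 20, 2032: 141 days at 1.6% → €7,861,000 × 1.6% × 141/366 = €48,454.6885
May 21 – August 4, 2032: 76 days at 0.6% → €7,861,000 × 0.6% × 76/366 = €9,794.0328
August 5 – December 31, 2032: 149 days at 1.45% → €7,861,000 × 1.45% × 149/366 = €46,403.5260
Total = €104,652.2473

€104,652.25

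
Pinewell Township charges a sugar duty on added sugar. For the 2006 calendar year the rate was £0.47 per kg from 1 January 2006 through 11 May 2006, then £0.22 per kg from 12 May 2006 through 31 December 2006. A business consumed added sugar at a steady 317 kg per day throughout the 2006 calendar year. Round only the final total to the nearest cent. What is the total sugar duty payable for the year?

£35836.85

1 January – 11 May 2006: 131 days × 317 kg/day = 41,527 kg at £0.47/kg → £19517.69
12 May – 31 December 2006: 234 days × 317 kg/day = 74,178 kg at £0.22/kg → £16319.16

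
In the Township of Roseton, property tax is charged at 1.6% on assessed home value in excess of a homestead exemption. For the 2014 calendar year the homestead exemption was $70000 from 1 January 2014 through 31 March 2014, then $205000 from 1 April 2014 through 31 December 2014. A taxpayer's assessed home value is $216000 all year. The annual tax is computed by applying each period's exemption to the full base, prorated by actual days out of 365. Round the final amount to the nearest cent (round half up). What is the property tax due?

1 January – 31 March 2014: 90 days, exemption $70000 → ($216000 − $70000) × 1.6% × 90/365 = $576.0000
1 April – 31 December 2014: 275 days, exemption $205000 → ($216000 − $205000) × 1.6% × 275/365 = $132.6027
Total = $708.6027

$708.60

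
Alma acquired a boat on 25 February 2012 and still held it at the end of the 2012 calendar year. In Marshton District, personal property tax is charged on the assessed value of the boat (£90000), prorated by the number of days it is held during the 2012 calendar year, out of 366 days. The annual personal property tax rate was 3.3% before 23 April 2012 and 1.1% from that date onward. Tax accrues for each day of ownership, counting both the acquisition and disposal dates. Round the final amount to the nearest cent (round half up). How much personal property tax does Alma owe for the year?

25 February – 22 April 2012: 58 days at 3.3% → £90000 × 3.3% × 58/366 = £470.6557
23 April – 31 December 2012: 253 days at 1.1% → £90000 × 1.1% × 253/366 = £684.3443
Total = £1155.0000

£1155.00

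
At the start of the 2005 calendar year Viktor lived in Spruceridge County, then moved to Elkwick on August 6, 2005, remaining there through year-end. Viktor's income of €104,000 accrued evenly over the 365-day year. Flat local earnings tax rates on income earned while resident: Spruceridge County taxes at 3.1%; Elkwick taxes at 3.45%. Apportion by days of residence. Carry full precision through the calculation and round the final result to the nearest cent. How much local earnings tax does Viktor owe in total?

Spruceridge County, January 1 – August 5, 2005: 217 days → €104,000 × 3.1% × 217/365 = €1,916.7342
Elkwick, August 6 – December 31, 2005: 148 days → €104,000 × 3.45% × 148/365 = €1,454.8603
Total = €3,371.5945

€3,371.59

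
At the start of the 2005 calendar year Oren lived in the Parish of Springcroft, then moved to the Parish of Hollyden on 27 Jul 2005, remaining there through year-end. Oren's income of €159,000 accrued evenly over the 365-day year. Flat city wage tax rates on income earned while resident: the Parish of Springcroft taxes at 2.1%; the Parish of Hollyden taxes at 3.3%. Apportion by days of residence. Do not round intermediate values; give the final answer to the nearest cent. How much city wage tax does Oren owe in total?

€4,164.93

The Parish of Springcroft, 1 Jan – 26 Jul 2005: 207 days → €159,000 × 2.1% × 207/365 = €1,893.6247
The Parish of Hollyden, 27 Jul – 31 Dec 2005: 158 days → €159,000 × 3.3% × 158/365 = €2,271.3041
Total = €4,164.9288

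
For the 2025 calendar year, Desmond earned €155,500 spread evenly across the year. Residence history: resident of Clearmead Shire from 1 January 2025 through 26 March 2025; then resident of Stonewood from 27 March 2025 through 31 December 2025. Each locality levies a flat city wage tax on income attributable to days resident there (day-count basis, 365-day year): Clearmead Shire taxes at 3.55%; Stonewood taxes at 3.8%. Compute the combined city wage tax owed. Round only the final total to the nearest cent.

Clearmead Shire, 1 January – 26 March 2025: 85 days → €155,500 × 3.55% × 85/365 = €1,285.5377
Stonewood, 27 March – 31 December 2025: 280 days → €155,500 × 3.8% × 280/365 = €4,532.9315
Total = €5,818.4692

€5,818.47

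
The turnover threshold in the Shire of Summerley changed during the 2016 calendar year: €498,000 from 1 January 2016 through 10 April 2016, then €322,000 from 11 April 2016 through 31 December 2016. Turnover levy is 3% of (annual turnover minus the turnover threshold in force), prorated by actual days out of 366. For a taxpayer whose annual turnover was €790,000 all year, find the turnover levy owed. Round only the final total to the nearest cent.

1 January – 10 April 2016: 101 days, exemption €498,000 → (€790,000 − €498,000) × 3% × 101/366 = €2,417.3770
11 April – 31 December 2016: 265 days, exemption €322,000 → (€790,000 − €322,000) × 3% × 265/366 = €10,165.5738
Total = €12,582.9508

€12,582.95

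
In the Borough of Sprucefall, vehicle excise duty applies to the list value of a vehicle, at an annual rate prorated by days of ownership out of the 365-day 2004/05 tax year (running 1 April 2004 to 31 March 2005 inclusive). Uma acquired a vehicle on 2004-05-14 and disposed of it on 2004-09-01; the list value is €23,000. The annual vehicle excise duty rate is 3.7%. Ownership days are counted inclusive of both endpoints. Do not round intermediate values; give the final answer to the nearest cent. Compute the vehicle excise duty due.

Days held (2004-05-14 to 2004-09-01): 111 out of 365
Tax = €23,000 × 3.7% × 111/365 = €258.7973

€258.80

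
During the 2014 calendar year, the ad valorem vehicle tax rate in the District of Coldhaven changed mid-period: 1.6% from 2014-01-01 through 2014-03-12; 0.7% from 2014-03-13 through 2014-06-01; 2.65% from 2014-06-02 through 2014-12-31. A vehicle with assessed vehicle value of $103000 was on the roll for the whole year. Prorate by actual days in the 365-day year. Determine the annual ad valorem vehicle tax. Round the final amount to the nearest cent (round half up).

$2073.40

2014-01-01 to 2014-03-12: 71 days at 1.6% → $103000 × 1.6% × 71/365 = $320.5699
2014-03-13 to 2014-06-01: 81 days at 0.7% → $103000 × 0.7% × 81/365 = $160.0027
2014-06-02 to 2014-12-31: 213 days at 2.65% → $103000 × 2.65% × 213/365 = $1592.8315
Total = $2073.4041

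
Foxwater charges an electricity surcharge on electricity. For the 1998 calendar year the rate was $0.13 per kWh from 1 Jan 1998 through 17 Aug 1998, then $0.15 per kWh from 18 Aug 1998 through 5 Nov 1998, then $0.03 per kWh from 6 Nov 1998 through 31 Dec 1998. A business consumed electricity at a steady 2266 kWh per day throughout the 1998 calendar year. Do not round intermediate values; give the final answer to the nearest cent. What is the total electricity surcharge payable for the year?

1 Jan – 17 Aug 1998: 229 days × 2266 kWh/day = 518,914 kWh at $0.13/kWh → $67,458.82
18 Aug – 5 Nov 1998: 80 days × 2266 kWh/day = 181,280 kWh at $0.15/kWh → $27,192.00
6 Nov – 31 Dec 1998: 56 days × 2266 kWh/day = 126,896 kWh at $0.03/kWh → $3,806.88

$98,457.70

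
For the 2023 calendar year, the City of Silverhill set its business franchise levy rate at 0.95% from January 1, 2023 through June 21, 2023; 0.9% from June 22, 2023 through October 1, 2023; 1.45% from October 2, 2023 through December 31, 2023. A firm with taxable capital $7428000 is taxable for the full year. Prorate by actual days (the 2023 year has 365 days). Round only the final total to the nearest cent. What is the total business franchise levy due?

January 1 – June 21, 2023: 172 days at 0.95% → $7428000 × 0.95% × 172/365 = $33253.0192
June 22 – October 1, 2023: 102 days at 0.9% → $7428000 × 0.9% × 102/365 = $18681.9288
October 2 – December 31, 2023: 91 days at 1.45% → $7428000 × 1.45% × 91/365 = $26852.7288
Total = $78787.6767

$78787.68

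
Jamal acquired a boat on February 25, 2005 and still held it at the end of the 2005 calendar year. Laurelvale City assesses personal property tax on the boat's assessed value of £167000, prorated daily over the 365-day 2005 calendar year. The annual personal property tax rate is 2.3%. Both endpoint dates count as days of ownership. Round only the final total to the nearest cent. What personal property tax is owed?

£3262.22

Days held (February 25 – December 31, 2005): 310 out of 365
Tax = £167000 × 2.3% × 310/365 = £3262.2192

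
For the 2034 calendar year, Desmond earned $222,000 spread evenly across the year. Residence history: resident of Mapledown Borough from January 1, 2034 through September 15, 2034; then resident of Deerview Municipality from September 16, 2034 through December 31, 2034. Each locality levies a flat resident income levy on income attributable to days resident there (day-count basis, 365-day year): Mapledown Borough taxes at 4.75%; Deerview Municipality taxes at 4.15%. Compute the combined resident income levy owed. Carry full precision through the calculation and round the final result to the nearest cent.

Mapledown Borough, January 1 – September 15, 2034: 258 days → $222,000 × 4.75% × 258/365 = $7,453.7260
Deerview Municipality, September 16 – December 31, 2034: 107 days → $222,000 × 4.15% × 107/365 = $2,700.7973
Total = $10,154.5233

$10,154.52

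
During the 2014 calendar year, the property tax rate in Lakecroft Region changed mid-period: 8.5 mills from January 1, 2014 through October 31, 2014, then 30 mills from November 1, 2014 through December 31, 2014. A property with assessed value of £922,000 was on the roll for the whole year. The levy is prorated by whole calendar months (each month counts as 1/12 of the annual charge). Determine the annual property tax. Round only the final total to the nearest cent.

January 1 – October 31, 2014: 10 months at 8.5 mills → £922,000 × 0.85% × 10/12 = £6,530.8333
November 1 – December 31, 2014: 2 months at 30 mills → £922,000 × 3% × 2/12 = £4,610.0000
Total = £11,140.8333

£11,140.83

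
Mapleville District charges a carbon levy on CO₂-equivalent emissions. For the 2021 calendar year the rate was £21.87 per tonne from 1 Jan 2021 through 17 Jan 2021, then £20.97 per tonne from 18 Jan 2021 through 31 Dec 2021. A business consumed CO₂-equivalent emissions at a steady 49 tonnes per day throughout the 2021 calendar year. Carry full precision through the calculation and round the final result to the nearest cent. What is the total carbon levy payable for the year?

£375798.15

1 Jan – 17 Jan 2021: 17 days × 49 tonnes/day = 833 tonnes at £21.87/tonne → £18217.71
18 Jan – 31 Dec 2021: 348 days × 49 tonnes/day = 17,052 tonnes at £20.97/tonne → £357580.44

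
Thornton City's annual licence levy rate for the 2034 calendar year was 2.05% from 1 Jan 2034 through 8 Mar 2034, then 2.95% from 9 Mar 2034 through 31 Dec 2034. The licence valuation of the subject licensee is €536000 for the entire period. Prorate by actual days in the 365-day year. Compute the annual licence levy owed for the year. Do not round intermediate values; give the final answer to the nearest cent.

1 Jan – 8 Mar 2034: 67 days at 2.05% → €536000 × 2.05% × 67/365 = €2016.9753
9 Mar – 31 Dec 2034: 298 days at 2.95% → €536000 × 2.95% × 298/365 = €12909.5233
Total = €14926.4986

€14926.50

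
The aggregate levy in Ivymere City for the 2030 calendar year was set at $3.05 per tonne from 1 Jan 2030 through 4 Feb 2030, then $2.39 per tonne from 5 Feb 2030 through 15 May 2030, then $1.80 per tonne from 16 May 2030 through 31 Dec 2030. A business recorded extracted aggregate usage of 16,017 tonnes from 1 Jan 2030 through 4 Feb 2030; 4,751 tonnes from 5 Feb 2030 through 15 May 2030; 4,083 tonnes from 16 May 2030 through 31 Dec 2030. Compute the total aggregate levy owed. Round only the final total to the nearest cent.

1 Jan – 4 Feb 2030: 16,017 tonnes at $3.05/tonne → $48,851.85
5 Feb – 15 May 2030: 4,751 tonnes at $2.39/tonne → $11,354.89
16 May – 31 Dec 2030: 4,083 tonnes at $1.80/tonne → $7,349.40

$67,556.14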